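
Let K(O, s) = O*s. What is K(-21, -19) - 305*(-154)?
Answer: 47369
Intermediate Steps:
K(-21, -19) - 305*(-154) = -21*(-19) - 305*(-154) = 399 + 46970 = 47369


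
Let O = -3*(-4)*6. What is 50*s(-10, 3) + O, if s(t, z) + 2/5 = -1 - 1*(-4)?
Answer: 202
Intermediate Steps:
s(t, z) = 13/5 (s(t, z) = -⅖ + (-1 - 1*(-4)) = -⅖ + (-1 + 4) = -⅖ + 3 = 13/5)
O = 72 (O = 12*6 = 72)
50*s(-10, 3) + O = 50*(13/5) + 72 = 130 + 72 = 202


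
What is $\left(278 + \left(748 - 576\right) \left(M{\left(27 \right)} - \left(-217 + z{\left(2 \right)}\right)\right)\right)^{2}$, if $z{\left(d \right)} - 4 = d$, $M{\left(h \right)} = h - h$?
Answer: $1337364900$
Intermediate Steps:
$M{\left(h \right)} = 0$
$z{\left(d \right)} = 4 + d$
$\left(278 + \left(748 - 576\right) \left(M{\left(27 \right)} - \left(-217 + z{\left(2 \right)}\right)\right)\right)^{2} = \left(278 + \left(748 - 576\right) \left(0 + \left(217 - \left(4 + 2\right)\right)\right)\right)^{2} = \left(278 + 172 \left(0 + \left(217 - 6\right)\right)\right)^{2} = \left(278 + 172 \left(0 + 211\right)\right)^{2} = \left(278 + 172 \cdot 211\right)^{2} = \left(278 + 36292\right)^{2} = 36570^{2} = 1337364900$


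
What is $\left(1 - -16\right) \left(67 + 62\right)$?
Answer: $2193$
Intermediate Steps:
$\left(1 - -16\right) \left(67 + 62\right) = \left(1 + 16\right) 129 = 17 \cdot 129 = 2193$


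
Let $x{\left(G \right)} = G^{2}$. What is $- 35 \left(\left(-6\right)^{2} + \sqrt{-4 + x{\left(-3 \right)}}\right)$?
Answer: $-1260 - 35 \sqrt{5} \approx -1338.3$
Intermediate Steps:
$- 35 \left(\left(-6\right)^{2} + \sqrt{-4 + x{\left(-3 \right)}}\right) = - 35 \left(\left(-6\right)^{2} + \sqrt{-4 + \left(-3\right)^{2}}\right) = - 35 \left(36 + \sqrt{-4 + 9}\right) = - 35 \left(36 + \sqrt{5}\right) = -1260 - 35 \sqrt{5}$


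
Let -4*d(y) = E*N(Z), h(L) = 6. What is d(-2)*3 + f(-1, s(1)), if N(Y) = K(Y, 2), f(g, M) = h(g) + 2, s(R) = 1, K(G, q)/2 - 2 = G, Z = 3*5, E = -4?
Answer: 110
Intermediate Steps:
Z = 15
K(G, q) = 4 + 2*G
f(g, M) = 8 (f(g, M) = 6 + 2 = 8)
N(Y) = 4 + 2*Y
d(y) = 34 (d(y) = -(-1)*(4 + 2*15) = -(-1)*(4 + 30) = -(-1)*34 = -1/4*(-136) = 34)
d(-2)*3 + f(-1, s(1)) = 34*3 + 8 = 102 + 8 = 110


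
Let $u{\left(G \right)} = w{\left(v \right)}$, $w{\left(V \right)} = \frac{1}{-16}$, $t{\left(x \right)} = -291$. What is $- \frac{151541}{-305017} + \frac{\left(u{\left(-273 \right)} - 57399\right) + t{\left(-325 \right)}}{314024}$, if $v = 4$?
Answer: $\frac{479856979047}{1532522534528} \approx 0.31312$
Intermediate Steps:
$w{\left(V \right)} = - \frac{1}{16}$
$u{\left(G \right)} = - \frac{1}{16}$
$- \frac{151541}{-305017} + \frac{\left(u{\left(-273 \right)} - 57399\right) + t{\left(-325 \right)}}{314024} = - \frac{151541}{-305017} + \frac{\left(- \frac{1}{16} - 57399\right) - 291}{314024} = \left(-151541\right) \left(- \frac{1}{305017}\right) + \left(- \frac{918385}{16} - 291\right) \frac{1}{314024} = \frac{151541}{305017} - \frac{923041}{5024384} = \frac{479856979047}{1532522534528}$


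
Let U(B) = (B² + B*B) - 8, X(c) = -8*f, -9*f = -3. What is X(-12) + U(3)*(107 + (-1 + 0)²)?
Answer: 3232/3 ≈ 1077.3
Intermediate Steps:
f = ⅓ (f = -⅑*(-3) = ⅓ ≈ 0.33333)
X(c) = -8/3 (X(c) = -8*⅓ = -8/3)
U(B) = -8 + 2*B² (U(B) = (B² + B²) - 8 = 2*B² - 8 = -8 + 2*B²)
X(-12) + U(3)*(107 + (-1 + 0)²) = -8/3 + (-8 + 2*3²)*(107 + (-1 + 0)²) = -8/3 + (-8 + 2*9)*(107 + (-1)²) = -8/3 + (-8 + 18)*(107 + 1) = -8/3 + 10*108 = -8/3 + 1080 = 3232/3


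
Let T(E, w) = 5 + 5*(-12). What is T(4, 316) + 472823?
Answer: 472768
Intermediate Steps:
T(E, w) = -55 (T(E, w) = 5 - 60 = -55)
T(4, 316) + 472823 = -55 + 472823 = 472768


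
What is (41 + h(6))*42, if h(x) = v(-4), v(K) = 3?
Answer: 1848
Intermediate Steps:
h(x) = 3
(41 + h(6))*42 = (41 + 3)*42 = 44*42 = 1848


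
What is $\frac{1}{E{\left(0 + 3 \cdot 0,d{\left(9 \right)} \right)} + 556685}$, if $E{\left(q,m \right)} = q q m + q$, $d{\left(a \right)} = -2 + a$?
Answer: $\frac{1}{556685} \approx 1.7963 \cdot 10^{-6}$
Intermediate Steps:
$E{\left(q,m \right)} = q + m q^{2}$ ($E{\left(q,m \right)} = q^{2} m + q = m q^{2} + q = q + m q^{2}$)
$\frac{1}{E{\left(0 + 3 \cdot 0,d{\left(9 \right)} \right)} + 556685} = \frac{1}{\left(0 + 3 \cdot 0\right) \left(1 + \left(-2 + 9\right) \left(0 + 3 \cdot 0\right)\right) + 556685} = \frac{1}{\left(0 + 0\right) \left(1 + 7 \left(0 + 0\right)\right) + 556685} = \frac{1}{0 \left(1 + 7 \cdot 0\right) + 556685} = \frac{1}{0 \left(1 + 0\right) + 556685} = \frac{1}{0 \cdot 1 + 556685} = \frac{1}{0 + 556685} = \frac{1}{556685}$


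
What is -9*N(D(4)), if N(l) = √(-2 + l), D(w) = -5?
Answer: -9*I*√7 ≈ -23.812*I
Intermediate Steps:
-9*N(D(4)) = -9*√(-2 - 5) = -9*I*√7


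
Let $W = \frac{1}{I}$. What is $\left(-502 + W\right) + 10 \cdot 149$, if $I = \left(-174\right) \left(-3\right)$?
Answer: $\frac{515737}{522} \approx 988.0$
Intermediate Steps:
$I = 522$
$W = \frac{1}{522} \approx 0.0019157$
$\left(-502 + W\right) + 10 \cdot 149 = \left(-502 + \frac{1}{522}\right) + 10 \cdot 149 = - \frac{262043}{522} + 1490 = \frac{515737}{522}$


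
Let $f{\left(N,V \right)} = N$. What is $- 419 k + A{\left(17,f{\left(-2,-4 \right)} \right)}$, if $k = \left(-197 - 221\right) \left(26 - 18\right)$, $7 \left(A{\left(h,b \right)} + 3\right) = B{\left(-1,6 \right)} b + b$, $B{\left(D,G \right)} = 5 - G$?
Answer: $1401133$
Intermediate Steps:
$A{\left(h,b \right)} = -3$ ($A{\left(h,b \right)} = -3 + \frac{\left(5 - 6\right) b + b}{7} = -3 + \frac{- b + b}{7} = -3 + \frac{1}{7} \cdot 0 = -3 + 0 = -3$)
$k = -3344$ ($k = - 418 \left(26 - 18\right) = \left(-418\right) 8 = -3344$)
$- 419 k + A{\left(17,f{\left(-2,-4 \right)} \right)} = \left(-419\right) \left(-3344\right) - 3 = 1401136 - 3 = 1401133$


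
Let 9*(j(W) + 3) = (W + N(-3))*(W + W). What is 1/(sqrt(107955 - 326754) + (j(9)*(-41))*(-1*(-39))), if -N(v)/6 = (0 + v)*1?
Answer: -9061/738939800 - I*sqrt(24311)/2216819400 ≈ -1.2262e-5 - 7.0335e-8*I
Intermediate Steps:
N(v) = -6*v (N(v) = -6*(0 + v) = -6*v)
j(W) = -3 + 2*W*(18 + W)/9 (j(W) = -3 + ((W - 6*(-3))*(W + W))/9 = -3 + ((W + 18)*(2*W))/9 = -3 + ((18 + W)*(2*W))/9 = -3 + (2*W*(18 + W))/9 = -3 + 2*W*(18 + W)/9)
1/(sqrt(107955 - 326754) + (j(9)*(-41))*(-1*(-39))) = 1/(sqrt(107955 - 326754) + ((-3 + 4*9 + (2/9)*9**2)*(-41))*(-1*(-39))) = 1/(sqrt(-218799) + ((-3 + 36 + (2/9)*81)*(-41))*39) = 1/(3*I*sqrt(24311) + ((-3 + 36 + 18)*(-41))*39) = 1/(3*I*sqrt(24311) + (51*(-41))*39) = 1/(3*I*sqrt(24311) - 2091*39) = 1/(3*I*sqrt(24311) - 81549) = 1/(-81549 + 3*I*sqrt(24311))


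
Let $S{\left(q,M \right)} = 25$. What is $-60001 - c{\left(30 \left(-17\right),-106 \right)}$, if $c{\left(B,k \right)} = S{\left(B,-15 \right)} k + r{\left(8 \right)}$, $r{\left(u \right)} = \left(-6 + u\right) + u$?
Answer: $-57361$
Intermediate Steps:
$r{\left(u \right)} = -6 + 2 u$
$c{\left(B,k \right)} = 10 + 25 k$ ($c{\left(B,k \right)} = 25 k + \left(-6 + 2 \cdot 8\right) = 25 k + \left(-6 + 16\right) = 25 k + 10 = 10 + 25 k$)
$-60001 - c{\left(30 \left(-17\right),-106 \right)} = -60001 - \left(10 + 25 \left(-106\right)\right) = -60001 - \left(10 - 2650\right) = -60001 - -2640 = -60001 + 2640 = -57361$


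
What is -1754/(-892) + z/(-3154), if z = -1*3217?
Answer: 1050210/351671 ≈ 2.9863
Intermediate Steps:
z = -3217
-1754/(-892) + z/(-3154) = -1754/(-892) - 3217/(-3154) = -1754*(-1/892) - 3217*(-1/3154) = 877/446 + 3217/3154 = 1050210/351671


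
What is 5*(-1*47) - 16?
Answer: -251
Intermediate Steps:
5*(-1*47) - 16 = 5*(-47) - 16 = -235 - 16 = -251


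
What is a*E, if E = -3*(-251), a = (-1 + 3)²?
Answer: 3012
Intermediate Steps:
a = 4 (a = 2² = 4)
E = 753
a*E = 4*753 = 3012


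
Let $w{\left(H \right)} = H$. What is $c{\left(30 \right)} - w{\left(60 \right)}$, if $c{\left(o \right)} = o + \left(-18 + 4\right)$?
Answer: $-44$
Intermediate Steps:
$c{\left(o \right)} = -14 + o$ ($c{\left(o \right)} = o - 14 = -14 + o$)
$c{\left(30 \right)} - w{\left(60 \right)} = \left(-14 + 30\right) - 60 = 16 - 60 = -44$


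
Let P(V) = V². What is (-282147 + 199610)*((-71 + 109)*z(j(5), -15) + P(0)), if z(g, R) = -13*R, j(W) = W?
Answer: -611599170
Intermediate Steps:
(-282147 + 199610)*((-71 + 109)*z(j(5), -15) + P(0)) = (-282147 + 199610)*((-71 + 109)*(-13*(-15)) + 0²) = -82537*(38*195 + 0) = -82537*(7410 + 0) = -82537*7410 = -611599170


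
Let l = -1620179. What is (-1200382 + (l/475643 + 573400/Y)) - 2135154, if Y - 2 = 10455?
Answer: -16590029332784739/4973798851 ≈ -3.3355e+6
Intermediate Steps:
Y = 10457 (Y = 2 + 10455 = 10457)
(-1200382 + (l/475643 + 573400/Y)) - 2135154 = (-1200382 + (-1620179/475643 + 573400/10457)) - 2135154 = (-1200382 + 255791484397/4973798851) - 2135154 = -5970202820876685/4973798851 - 2135154 = -16590029332784739/4973798851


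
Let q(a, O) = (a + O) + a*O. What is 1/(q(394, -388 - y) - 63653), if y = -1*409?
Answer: -1/54964 ≈ -1.8194e-5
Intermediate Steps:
y = -409
q(a, O) = O + a + O*a (q(a, O) = (O + a) + O*a = O + a + O*a)
1/(q(394, -388 - y) - 63653) = 1/(((-388 - 1*(-409)) + 394 + (-388 - 1*(-409))*394) - 63653) = 1/(((-388 + 409) + 394 + (-388 + 409)*394) - 63653) = 1/((21 + 394 + 21*394) - 63653) = 1/((21 + 394 + 8274) - 63653) = 1/(8689 - 63653) = 1/(-54964) = -1/54964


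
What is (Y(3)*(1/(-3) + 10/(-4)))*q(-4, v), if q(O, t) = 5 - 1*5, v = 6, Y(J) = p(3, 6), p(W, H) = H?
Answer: 0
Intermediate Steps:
Y(J) = 6
q(O, t) = 0 (q(O, t) = 5 - 5 = 0)
(Y(3)*(1/(-3) + 10/(-4)))*q(-4, v) = (6*(1/(-3) + 10/(-4)))*0 = (6*(1*(-⅓) + 10*(-¼)))*0 = (6*(-⅓ - 5/2))*0 = (6*(-17/6))*0 = -17*0 = 0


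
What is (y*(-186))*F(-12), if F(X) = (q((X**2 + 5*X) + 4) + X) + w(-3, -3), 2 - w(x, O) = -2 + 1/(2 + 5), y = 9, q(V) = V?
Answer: -935766/7 ≈ -1.3368e+5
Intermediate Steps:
w(x, O) = 27/7 (w(x, O) = 2 - (-2 + 1/(2 + 5)) = 2 - (-2 + 1/7) = 2 - 1*(-13/7) = 2 + 13/7 = 27/7)
F(X) = 55/7 + X**2 + 6*X (F(X) = (((X**2 + 5*X) + 4) + X) + 27/7 = ((4 + X**2 + 5*X) + X) + 27/7 = (4 + X**2 + 6*X) + 27/7 = 55/7 + X**2 + 6*X)
(y*(-186))*F(-12) = (9*(-186))*(55/7 + (-12)**2 + 6*(-12)) = -1674*(55/7 + 144 - 72) = -1674*559/7 = -935766/7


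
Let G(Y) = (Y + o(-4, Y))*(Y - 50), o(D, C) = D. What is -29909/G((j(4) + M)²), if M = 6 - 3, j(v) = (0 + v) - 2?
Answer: 29909/525 ≈ 56.970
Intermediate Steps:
j(v) = -2 + v (j(v) = v - 2 = -2 + v)
M = 3
G(Y) = (-50 + Y)*(-4 + Y) (G(Y) = (Y - 4)*(Y - 50) = (-4 + Y)*(-50 + Y) = (-50 + Y)*(-4 + Y))
-29909/G((j(4) + M)²) = -29909/(200 + (((-2 + 4) + 3)²)² - 54*((-2 + 4) + 3)²) = -29909/(200 + ((2 + 3)²)² - 54*(2 + 3)²) = -29909/(200 + (5²)² - 54*5²) = -29909/(200 + 25² - 54*25) = -29909/(200 + 625 - 1350) = -29909/(-525) = -29909*(-1/525) = 29909/525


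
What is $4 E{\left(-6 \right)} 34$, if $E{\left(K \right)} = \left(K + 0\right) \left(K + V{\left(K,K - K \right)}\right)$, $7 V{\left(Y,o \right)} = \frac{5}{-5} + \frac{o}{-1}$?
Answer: $\frac{35088}{7} \approx 5012.6$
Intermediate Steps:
$V{\left(Y,o \right)} = - \frac{1}{7} - \frac{o}{7}$ ($V{\left(Y,o \right)} = \frac{\frac{5}{-5} + \frac{o}{-1}}{7} = \frac{5 \left(- \frac{1}{5}\right) + o \left(-1\right)}{7} = \frac{-1 - o}{7} = - \frac{1}{7} - \frac{o}{7}$)
$E{\left(K \right)} = K \left(- \frac{1}{7} + K\right)$ ($E{\left(K \right)} = \left(K + 0\right) \left(K - \left(\frac{1}{7} + \frac{K - K}{7}\right)\right) = K \left(K - \frac{1}{7}\right) = K \left(- \frac{1}{7} + K\right)$)
$4 E{\left(-6 \right)} 34 = 4 \left(- 6 \left(- \frac{1}{7} - 6\right)\right) 34 = 4 \left(\left(-6\right) \left(- \frac{43}{7}\right)\right) 34 = 4 \cdot \frac{258}{7} \cdot 34 = \frac{1032}{7} \cdot 34 = \frac{35088}{7}$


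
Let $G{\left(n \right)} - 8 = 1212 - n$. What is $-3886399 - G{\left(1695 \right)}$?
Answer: $-3885924$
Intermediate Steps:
$G{\left(n \right)} = 1220 - n$ ($G{\left(n \right)} = 8 - \left(-1212 + n\right) = 1220 - n$)
$-3886399 - G{\left(1695 \right)} = -3886399 - \left(1220 - 1695\right) = -3886399 - -475 = -3886399 + 475 = -3885924$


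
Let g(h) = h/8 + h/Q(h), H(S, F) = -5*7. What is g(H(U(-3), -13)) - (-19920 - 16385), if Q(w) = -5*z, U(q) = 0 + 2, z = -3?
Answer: 871159/24 ≈ 36298.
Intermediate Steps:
U(q) = 2
H(S, F) = -35
Q(w) = 15 (Q(w) = -5*(-3) = 15)
g(h) = 23*h/120 (g(h) = h/8 + h/15 = 23*h/120)
g(H(U(-3), -13)) - (-19920 - 16385) = (23/120)*(-35) - (-19920 - 16385) = -161/24 - 1*(-36305) = -161/24 + 36305 = 871159/24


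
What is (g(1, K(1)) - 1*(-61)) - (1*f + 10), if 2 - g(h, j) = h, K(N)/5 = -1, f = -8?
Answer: 60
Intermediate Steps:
K(N) = -5 (K(N) = 5*(-1) = -5)
g(h, j) = 2 - h
(g(1, K(1)) - 1*(-61)) - (1*f + 10) = ((2 - 1*1) - 1*(-61)) - (1*(-8) + 10) = ((2 - 1) + 61) - (-8 + 10) = (1 + 61) - 1*2 = 62 - 2 = 60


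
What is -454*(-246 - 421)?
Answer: 302818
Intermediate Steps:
-454*(-246 - 421) = -454*(-667) = 302818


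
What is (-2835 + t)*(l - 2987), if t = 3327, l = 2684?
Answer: -149076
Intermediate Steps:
(-2835 + t)*(l - 2987) = (-2835 + 3327)*(2684 - 2987) = 492*(-303) = -149076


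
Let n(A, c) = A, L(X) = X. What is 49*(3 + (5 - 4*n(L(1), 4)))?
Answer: 196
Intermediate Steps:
49*(3 + (5 - 4*n(L(1), 4))) = 49*(3 + (5 - 4*1)) = 49*(3 + (5 - 4)) = 49*(3 + 1) = 49*4 = 196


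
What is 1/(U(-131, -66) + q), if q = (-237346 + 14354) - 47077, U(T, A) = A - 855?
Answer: -1/270990 ≈ -3.6902e-6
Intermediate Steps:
U(T, A) = -855 + A
q = -270069 (q = -222992 - 47077 = -270069)
1/(U(-131, -66) + q) = 1/((-855 - 66) - 270069) = 1/(-921 - 270069) = 1/(-270990) = -1/270990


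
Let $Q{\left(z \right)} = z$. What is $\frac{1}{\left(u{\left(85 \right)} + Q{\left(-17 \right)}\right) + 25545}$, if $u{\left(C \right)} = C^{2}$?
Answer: $\frac{1}{32753} \approx 3.0532 \cdot 10^{-5}$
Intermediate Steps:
$\frac{1}{\left(u{\left(85 \right)} + Q{\left(-17 \right)}\right) + 25545} = \frac{1}{\left(85^{2} - 17\right) + 25545} = \frac{1}{\left(7225 - 17\right) + 25545} = \frac{1}{7208 + 25545} = \frac{1}{32753}$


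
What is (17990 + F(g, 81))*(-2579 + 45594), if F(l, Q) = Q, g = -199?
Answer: 777324065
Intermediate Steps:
(17990 + F(g, 81))*(-2579 + 45594) = (17990 + 81)*(-2579 + 45594) = 18071*43015 = 777324065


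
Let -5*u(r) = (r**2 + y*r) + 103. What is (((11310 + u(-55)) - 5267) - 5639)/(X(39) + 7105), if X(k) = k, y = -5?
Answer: -1383/35720 ≈ -0.038718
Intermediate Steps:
u(r) = -103/5 + r - r**2/5 (u(r) = -((r**2 - 5*r) + 103)/5 = -(103 + r**2 - 5*r)/5 = -103/5 + r - r**2/5)
(((11310 + u(-55)) - 5267) - 5639)/(X(39) + 7105) = (((11310 + (-103/5 - 55 - 1/5*(-55)**2)) - 5267) - 5639)/(39 + 7105) = (((11310 + (-103/5 - 55 - 1/5*3025)) - 5267) - 5639)/7144 = (((11310 + (-103/5 - 55 - 605)) - 5267) - 5639)*(1/7144) = (((11310 - 3403/5) - 5267) - 5639)*(1/7144) = ((53147/5 - 5267) - 5639)*(1/7144) = (26812/5 - 5639)*(1/7144) = -1383/5*1/7144 = -1383/35720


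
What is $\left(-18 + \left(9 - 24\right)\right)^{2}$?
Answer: $1089$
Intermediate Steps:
$\left(-18 + \left(9 - 24\right)\right)^{2} = \left(-18 - 15\right)^{2} = \left(-33\right)^{2} = 1089$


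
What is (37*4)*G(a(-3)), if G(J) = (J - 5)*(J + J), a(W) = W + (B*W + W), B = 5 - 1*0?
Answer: 161616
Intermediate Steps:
B = 5 (B = 5 + 0 = 5)
a(W) = 7*W (a(W) = W + (5*W + W) = W + 6*W = 7*W)
G(J) = 2*J*(-5 + J) (G(J) = (-5 + J)*(2*J) = 2*J*(-5 + J))
(37*4)*G(a(-3)) = (37*4)*(2*(7*(-3))*(-5 + 7*(-3))) = 148*(2*(-21)*(-5 - 21)) = 148*(2*(-21)*(-26)) = 148*1092 = 161616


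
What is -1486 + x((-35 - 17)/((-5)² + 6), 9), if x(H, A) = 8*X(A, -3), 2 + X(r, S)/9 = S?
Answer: -1846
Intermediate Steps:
X(r, S) = -18 + 9*S
x(H, A) = -360 (x(H, A) = 8*(-18 + 9*(-3)) = 8*(-18 - 27) = 8*(-45) = -360)
-1486 + x((-35 - 17)/((-5)² + 6), 9) = -1486 - 360 = -1846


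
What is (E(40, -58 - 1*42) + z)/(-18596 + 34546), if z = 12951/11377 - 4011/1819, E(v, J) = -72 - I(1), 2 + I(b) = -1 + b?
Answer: -735354344/165040734925 ≈ -0.0044556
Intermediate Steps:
I(b) = -3 + b (I(b) = -2 + (-1 + b) = -3 + b)
E(v, J) = -70 (E(v, J) = -72 - (-3 + 1) = -72 - 1*(-2) = -72 + 2 = -70)
z = -22075278/20694763 (z = 12951*(1/11377) - 4011*1/1819 = 12951/11377 - 4011/1819 = -22075278/20694763 ≈ -1.0667)
(E(40, -58 - 1*42) + z)/(-18596 + 34546) = (-70 - 22075278/20694763)/(-18596 + 34546) = -1470708688/20694763/15950 = -1470708688/20694763*1/15950 = -735354344/165040734925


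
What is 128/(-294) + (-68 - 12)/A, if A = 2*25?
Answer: -1496/735 ≈ -2.0354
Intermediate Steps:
A = 50
128/(-294) + (-68 - 12)/A = 128/(-294) + (-68 - 12)/50 = 128*(-1/294) - 80*1/50 = -64/147 - 8/5 = -1496/735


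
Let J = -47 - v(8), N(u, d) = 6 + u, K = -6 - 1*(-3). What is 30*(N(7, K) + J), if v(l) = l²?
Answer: -2940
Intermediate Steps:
K = -3 (K = -6 + 3 = -3)
J = -111 (J = -47 - 1*8² = -47 - 1*64 = -47 - 64 = -111)
30*(N(7, K) + J) = 30*((6 + 7) - 111) = 30*(13 - 111) = 30*(-98) = -2940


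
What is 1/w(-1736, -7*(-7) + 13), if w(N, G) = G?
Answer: 1/62 ≈ 0.016129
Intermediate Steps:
1/w(-1736, -7*(-7) + 13) = 1/(-7*(-7) + 13) = 1/(49 + 13) = 1/62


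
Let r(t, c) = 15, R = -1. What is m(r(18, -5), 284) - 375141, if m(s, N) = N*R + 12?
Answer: -375413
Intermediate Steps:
m(s, N) = 12 - N (m(s, N) = N*(-1) + 12 = -N + 12 = 12 - N)
m(r(18, -5), 284) - 375141 = (12 - 1*284) - 375141 = (12 - 284) - 375141 = -272 - 375141 = -375413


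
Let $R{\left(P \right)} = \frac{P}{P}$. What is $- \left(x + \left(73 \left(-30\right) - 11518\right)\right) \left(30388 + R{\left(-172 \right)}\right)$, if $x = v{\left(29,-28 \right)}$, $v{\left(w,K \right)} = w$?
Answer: $415691131$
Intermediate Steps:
$x = 29$
$R{\left(P \right)} = 1$
$- \left(x + \left(73 \left(-30\right) - 11518\right)\right) \left(30388 + R{\left(-172 \right)}\right) = - \left(29 + \left(73 \left(-30\right) - 11518\right)\right) \left(30388 + 1\right) = - \left(29 - 13708\right) 30389 = - \left(-13679\right) 30389 = \left(-1\right) \left(-415691131\right) = 415691131$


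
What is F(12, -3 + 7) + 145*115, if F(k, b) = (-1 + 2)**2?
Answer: 16676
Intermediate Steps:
F(k, b) = 1 (F(k, b) = 1**2 = 1)
F(12, -3 + 7) + 145*115 = 1 + 145*115 = 1 + 16675 = 16676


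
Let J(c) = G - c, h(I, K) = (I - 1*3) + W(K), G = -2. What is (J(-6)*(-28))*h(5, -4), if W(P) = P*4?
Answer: 1568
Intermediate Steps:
W(P) = 4*P
h(I, K) = -3 + I + 4*K (h(I, K) = (I - 1*3) + 4*K = (I - 3) + 4*K = (-3 + I) + 4*K = -3 + I + 4*K)
J(c) = -2 - c
(J(-6)*(-28))*h(5, -4) = ((-2 - 1*(-6))*(-28))*(-3 + 5 + 4*(-4)) = ((-2 + 6)*(-28))*(-3 + 5 - 16) = (4*(-28))*(-14) = -112*(-14) = 1568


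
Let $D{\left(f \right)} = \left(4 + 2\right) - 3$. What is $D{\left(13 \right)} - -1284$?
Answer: $1287$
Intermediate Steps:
$D{\left(f \right)} = 3$ ($D{\left(f \right)} = 6 - 3 = 3$)
$D{\left(13 \right)} - -1284 = 3 - -1284 = 3 + 1284 = 1287$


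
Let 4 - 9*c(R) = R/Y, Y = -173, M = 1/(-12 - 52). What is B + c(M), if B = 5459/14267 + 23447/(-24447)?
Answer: -1529595654295/11585254152384 ≈ -0.13203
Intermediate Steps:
M = -1/64 (M = 1/(-64) = -1/64 ≈ -0.015625)
c(R) = 4/9 + R/1557 (c(R) = 4/9 - R/(9*(-173)) = 4/9 - R*(-1)/(9*173) = 4/9 - (-1)*R/1557 = 4/9 + R/1557)
B = -201062176/348785349 (B = 5459*(1/14267) + 23447*(-1/24447) = 5459/14267 - 23447/24447 = -201062176/348785349 ≈ -0.57646)
B + c(M) = -201062176/348785349 + (4/9 + (1/1557)*(-1/64)) = -201062176/348785349 + (4/9 - 1/99648) = -201062176/348785349 + 44287/99648 = -1529595654295/11585254152384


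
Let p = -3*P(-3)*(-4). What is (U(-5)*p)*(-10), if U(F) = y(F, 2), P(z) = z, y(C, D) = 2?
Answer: 720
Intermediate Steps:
U(F) = 2
p = -36 (p = -3*(-3)*(-4) = 9*(-4) = -36)
(U(-5)*p)*(-10) = (2*(-36))*(-10) = -72*(-10) = 720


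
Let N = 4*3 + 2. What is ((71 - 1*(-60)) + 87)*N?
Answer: 3052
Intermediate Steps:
N = 14 (N = 12 + 2 = 14)
((71 - 1*(-60)) + 87)*N = ((71 - 1*(-60)) + 87)*14 = ((71 + 60) + 87)*14 = (131 + 87)*14 = 218*14 = 3052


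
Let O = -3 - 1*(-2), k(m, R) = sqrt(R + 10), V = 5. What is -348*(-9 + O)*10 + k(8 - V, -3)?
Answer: 34800 + sqrt(7) ≈ 34803.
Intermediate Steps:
k(m, R) = sqrt(10 + R)
O = -1 (O = -3 + 2 = -1)
-348*(-9 + O)*10 + k(8 - V, -3) = -348*(-9 - 1)*10 + sqrt(10 - 3) = -(-3480)*10 + sqrt(7) = -348*(-100) + sqrt(7) = 34800 + sqrt(7)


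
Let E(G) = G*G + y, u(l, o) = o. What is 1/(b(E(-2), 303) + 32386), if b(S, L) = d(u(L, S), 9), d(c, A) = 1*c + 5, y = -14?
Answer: 1/32381 ≈ 3.0882e-5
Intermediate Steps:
d(c, A) = 5 + c (d(c, A) = c + 5 = 5 + c)
E(G) = -14 + G² (E(G) = G*G - 14 = G² - 14 = -14 + G²)
b(S, L) = 5 + S
1/(b(E(-2), 303) + 32386) = 1/((5 + (-14 + (-2)²)) + 32386) = 1/((5 + (-14 + 4)) + 32386) = 1/((5 - 10) + 32386) = 1/(-5 + 32386) = 1/32381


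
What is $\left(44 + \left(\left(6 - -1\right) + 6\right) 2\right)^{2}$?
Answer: $4900$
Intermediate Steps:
$\left(44 + \left(\left(6 - -1\right) + 6\right) 2\right)^{2} = \left(44 + \left(\left(6 + 1\right) + 6\right) 2\right)^{2} = \left(44 + \left(7 + 6\right) 2\right)^{2} = \left(44 + 13 \cdot 2\right)^{2} = \left(44 + 26\right)^{2} = 70^{2} = 4900$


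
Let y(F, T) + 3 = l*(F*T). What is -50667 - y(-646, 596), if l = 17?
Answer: 6494608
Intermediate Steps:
y(F, T) = -3 + 17*F*T (y(F, T) = -3 + 17*(F*T) = -3 + 17*F*T)
-50667 - y(-646, 596) = -50667 - (-3 + 17*(-646)*596) = -50667 - (-3 - 6545272) = -50667 - 1*(-6545275) = -50667 + 6545275 = 6494608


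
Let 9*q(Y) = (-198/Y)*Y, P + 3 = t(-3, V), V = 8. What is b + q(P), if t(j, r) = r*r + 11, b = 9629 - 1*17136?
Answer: -7529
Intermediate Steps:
b = -7507 (b = 9629 - 17136 = -7507)
t(j, r) = 11 + r**2 (t(j, r) = r**2 + 11 = 11 + r**2)
P = 72 (P = -3 + (11 + 8**2) = -3 + (11 + 64) = -3 + 75 = 72)
q(Y) = -22 (q(Y) = ((-198/Y)*Y)/9 = (1/9)*(-198) = -22)
b + q(P) = -7507 - 22 = -7529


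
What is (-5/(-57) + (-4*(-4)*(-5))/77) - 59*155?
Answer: -40141580/4389 ≈ -9146.0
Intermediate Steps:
(-5/(-57) + (-4*(-4)*(-5))/77) - 59*155 = (-5*(-1/57) + (16*(-5))*(1/77)) - 9145 = (5/57 - 80*1/77) - 9145 = (5/57 - 80/77) - 9145 = -4175/4389 - 9145 = -40141580/4389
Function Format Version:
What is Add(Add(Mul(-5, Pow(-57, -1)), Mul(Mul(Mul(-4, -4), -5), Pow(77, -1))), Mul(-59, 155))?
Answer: Rational(-40141580, 4389) ≈ -9146.0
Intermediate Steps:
Add(Add(Mul(-5, Pow(-57, -1)), Mul(Mul(Mul(-4, -4), -5), Pow(77, -1))), Mul(-59, 155)) = Add(Add(Mul(-5, Rational(-1, 57)), Mul(Mul(16, -5), Rational(1, 77))), -9145) = Add(Add(Rational(5, 57), Mul(-80, Rational(1, 77))), -9145) = Add(Add(Rational(5, 57), Rational(-80, 77)), -9145) = Add(Rational(-4175, 4389), -9145) = Rational(-40141580, 4389)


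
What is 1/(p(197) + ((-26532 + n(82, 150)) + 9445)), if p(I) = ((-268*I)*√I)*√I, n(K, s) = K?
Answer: -1/10417817 ≈ -9.5989e-8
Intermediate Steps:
p(I) = -268*I² (p(I) = (-268*I^(3/2))*√I = -268*I²)
1/(p(197) + ((-26532 + n(82, 150)) + 9445)) = 1/(-268*197² + ((-26532 + 82) + 9445)) = 1/(-268*38809 + (-26450 + 9445)) = 1/(-10400812 - 17005) = 1/(-10417817) = -1/10417817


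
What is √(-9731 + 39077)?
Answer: √29346 ≈ 171.31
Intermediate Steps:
√(-9731 + 39077) = √29346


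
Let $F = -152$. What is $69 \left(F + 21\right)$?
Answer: $-9039$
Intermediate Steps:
$69 \left(F + 21\right) = 69 \left(-152 + 21\right) = 69 \left(-131\right) = -9039$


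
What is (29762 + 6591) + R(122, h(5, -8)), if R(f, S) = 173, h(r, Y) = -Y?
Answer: 36526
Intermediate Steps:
(29762 + 6591) + R(122, h(5, -8)) = (29762 + 6591) + 173 = 36353 + 173 = 36526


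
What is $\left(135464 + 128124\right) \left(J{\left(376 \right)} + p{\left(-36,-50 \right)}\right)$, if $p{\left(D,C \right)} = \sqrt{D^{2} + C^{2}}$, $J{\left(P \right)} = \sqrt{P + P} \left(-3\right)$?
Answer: $- 3163056 \sqrt{47} + 527176 \sqrt{949} \approx -5.4447 \cdot 10^{6}$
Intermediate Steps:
$J{\left(P \right)} = - 3 \sqrt{2} \sqrt{P}$ ($J{\left(P \right)} = \sqrt{2 P} \left(-3\right) = \sqrt{2} \sqrt{P} \left(-3\right) = - 3 \sqrt{2} \sqrt{P}$)
$p{\left(D,C \right)} = \sqrt{C^{2} + D^{2}}$
$\left(135464 + 128124\right) \left(J{\left(376 \right)} + p{\left(-36,-50 \right)}\right) = \left(135464 + 128124\right) \left(- 3 \sqrt{2} \sqrt{376} + \sqrt{\left(-50\right)^{2} + \left(-36\right)^{2}}\right) = 263588 \left(- 3 \sqrt{2} \cdot 2 \sqrt{94} + \sqrt{2500 + 1296}\right) = 263588 \left(- 12 \sqrt{47} + \sqrt{3796}\right) = 263588 \left(- 12 \sqrt{47} + 2 \sqrt{949}\right) = - 3163056 \sqrt{47} + 527176 \sqrt{949}$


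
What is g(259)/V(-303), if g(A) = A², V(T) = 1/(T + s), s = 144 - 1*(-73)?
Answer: -5768966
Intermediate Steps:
s = 217 (s = 144 + 73 = 217)
V(T) = 1/(217 + T) (V(T) = 1/(T + 217) = 1/(217 + T))
g(259)/V(-303) = 259²/(1/(217 - 303)) = 67081/(1/(-86)) = 67081/(-1/86) = 67081*(-86) = -5768966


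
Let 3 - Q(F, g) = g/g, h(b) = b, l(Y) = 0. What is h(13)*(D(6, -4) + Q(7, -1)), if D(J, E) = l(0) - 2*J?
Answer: -130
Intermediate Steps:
Q(F, g) = 2 (Q(F, g) = 3 - g/g = 3 - 1*1 = 3 - 1 = 2)
D(J, E) = -2*J (D(J, E) = 0 - 2*J = -2*J)
h(13)*(D(6, -4) + Q(7, -1)) = 13*(-2*6 + 2) = 13*(-12 + 2) = 13*(-10) = -130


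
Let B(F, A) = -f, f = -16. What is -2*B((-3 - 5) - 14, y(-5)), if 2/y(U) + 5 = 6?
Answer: -32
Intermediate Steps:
y(U) = 2 (y(U) = 2/(-5 + 6) = 2/1 = 2*1 = 2)
B(F, A) = 16 (B(F, A) = -1*(-16) = 16)
-2*B((-3 - 5) - 14, y(-5)) = -2*16 = -32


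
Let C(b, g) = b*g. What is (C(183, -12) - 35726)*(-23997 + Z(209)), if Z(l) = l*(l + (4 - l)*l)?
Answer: 338830074162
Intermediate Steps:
Z(l) = l*(l + l*(4 - l))
(C(183, -12) - 35726)*(-23997 + Z(209)) = (183*(-12) - 35726)*(-23997 + 209²*(5 - 1*209)) = (-2196 - 35726)*(-23997 + 43681*(5 - 209)) = -37922*(-23997 + 43681*(-204)) = -37922*(-23997 - 8910924) = -37922*(-8934921) = 338830074162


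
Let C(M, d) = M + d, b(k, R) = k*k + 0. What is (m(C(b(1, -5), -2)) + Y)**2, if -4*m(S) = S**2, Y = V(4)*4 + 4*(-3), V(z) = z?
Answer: 225/16 ≈ 14.063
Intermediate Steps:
b(k, R) = k**2 (b(k, R) = k**2 + 0 = k**2)
Y = 4 (Y = 4*4 + 4*(-3) = 16 - 12 = 4)
m(S) = -S**2/4
(m(C(b(1, -5), -2)) + Y)**2 = (-(1**2 - 2)**2/4 + 4)**2 = (-(1 - 2)**2/4 + 4)**2 = (-1/4*(-1)**2 + 4)**2 = (-1/4*1 + 4)**2 = (-1/4 + 4)**2 = (15/4)**2 = 225/16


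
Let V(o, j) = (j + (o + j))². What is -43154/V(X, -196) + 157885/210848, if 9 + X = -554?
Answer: 134896132533/192298647200 ≈ 0.70149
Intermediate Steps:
X = -563 (X = -9 - 554 = -563)
V(o, j) = (o + 2*j)² (V(o, j) = (j + (j + o))² = (o + 2*j)²)
-43154/V(X, -196) + 157885/210848 = -43154/(-563 + 2*(-196))² + 157885/210848 = -43154/(-563 - 392)² + 157885*(1/210848) = -43154/((-955)²) + 157885/210848 = -43154/912025 + 157885/210848 = 134896132533/192298647200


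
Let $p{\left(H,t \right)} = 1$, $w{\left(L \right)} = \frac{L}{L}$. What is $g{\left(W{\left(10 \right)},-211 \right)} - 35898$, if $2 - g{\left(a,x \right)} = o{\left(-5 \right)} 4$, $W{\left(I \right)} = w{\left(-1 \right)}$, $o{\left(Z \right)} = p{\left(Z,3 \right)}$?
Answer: $-35900$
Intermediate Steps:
$w{\left(L \right)} = 1$
$o{\left(Z \right)} = 1$
$W{\left(I \right)} = 1$
$g{\left(a,x \right)} = -2$ ($g{\left(a,x \right)} = 2 - 1 \cdot 4 = 2 - 4 = -2$)
$g{\left(W{\left(10 \right)},-211 \right)} - 35898 = -2 - 35898 = -35900$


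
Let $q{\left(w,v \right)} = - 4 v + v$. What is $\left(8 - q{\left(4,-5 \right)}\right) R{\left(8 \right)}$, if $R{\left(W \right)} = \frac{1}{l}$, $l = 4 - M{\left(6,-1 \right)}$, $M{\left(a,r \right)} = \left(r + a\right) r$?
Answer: $- \frac{7}{9} \approx -0.77778$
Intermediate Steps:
$M{\left(a,r \right)} = r \left(a + r\right)$ ($M{\left(a,r \right)} = \left(a + r\right) r = r \left(a + r\right)$)
$q{\left(w,v \right)} = - 3 v$
$l = 9$ ($l = 4 - - (6 - 1) = 4 - \left(-1\right) 5 = 4 - -5 = 4 + 5 = 9$)
$R{\left(W \right)} = \frac{1}{9}$
$\left(8 - q{\left(4,-5 \right)}\right) R{\left(8 \right)} = \left(8 - \left(-3\right) \left(-5\right)\right) \frac{1}{9} = \left(8 - 15\right) \frac{1}{9} = \left(-7\right) \frac{1}{9} = - \frac{7}{9}$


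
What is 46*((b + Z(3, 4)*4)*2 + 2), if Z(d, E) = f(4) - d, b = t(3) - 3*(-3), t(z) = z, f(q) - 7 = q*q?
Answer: 8556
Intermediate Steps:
f(q) = 7 + q² (f(q) = 7 + q*q = 7 + q²)
b = 12 (b = 3 - 3*(-3) = 3 + 9 = 12)
Z(d, E) = 23 - d (Z(d, E) = (7 + 4²) - d = (7 + 16) - d = 23 - d)
46*((b + Z(3, 4)*4)*2 + 2) = 46*((12 + (23 - 1*3)*4)*2 + 2) = 46*((12 + (23 - 3)*4)*2 + 2) = 46*((12 + 20*4)*2 + 2) = 46*((12 + 80)*2 + 2) = 46*(92*2 + 2) = 46*(184 + 2) = 46*186 = 8556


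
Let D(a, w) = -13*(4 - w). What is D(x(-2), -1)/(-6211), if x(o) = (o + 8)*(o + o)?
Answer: 65/6211 ≈ 0.010465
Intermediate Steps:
x(o) = 2*o*(8 + o) (x(o) = (8 + o)*(2*o) = 2*o*(8 + o))
D(a, w) = -52 + 13*w
D(x(-2), -1)/(-6211) = (-52 + 13*(-1))/(-6211) = (-52 - 13)*(-1/6211) = -65*(-1/6211) = 65/6211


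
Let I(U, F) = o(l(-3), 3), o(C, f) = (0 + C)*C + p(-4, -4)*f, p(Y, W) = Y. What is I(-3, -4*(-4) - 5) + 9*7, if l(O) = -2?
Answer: 55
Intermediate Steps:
o(C, f) = C**2 - 4*f (o(C, f) = (0 + C)*C - 4*f = C*C - 4*f = C**2 - 4*f)
I(U, F) = -8 (I(U, F) = (-2)**2 - 4*3 = 4 - 12 = -8)
I(-3, -4*(-4) - 5) + 9*7 = -8 + 9*7 = -8 + 63 = 55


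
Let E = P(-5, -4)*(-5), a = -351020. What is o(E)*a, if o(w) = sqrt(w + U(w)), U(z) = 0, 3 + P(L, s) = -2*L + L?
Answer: -351020*I*sqrt(10) ≈ -1.11e+6*I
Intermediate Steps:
P(L, s) = -3 - L (P(L, s) = -3 + (-2*L + L) = -3 - L)
E = -10 (E = (-3 - 1*(-5))*(-5) = (-3 + 5)*(-5) = 2*(-5) = -10)
o(w) = sqrt(w) (o(w) = sqrt(w + 0) = sqrt(w))
o(E)*a = sqrt(-10)*(-351020) = (I*sqrt(10))*(-351020) = -351020*I*sqrt(10)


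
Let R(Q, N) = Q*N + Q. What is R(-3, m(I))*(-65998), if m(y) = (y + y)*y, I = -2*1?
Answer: 1781946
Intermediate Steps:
I = -2
m(y) = 2*y² (m(y) = (2*y)*y = 2*y²)
R(Q, N) = Q + N*Q (R(Q, N) = N*Q + Q = Q + N*Q)
R(-3, m(I))*(-65998) = -3*(1 + 2*(-2)²)*(-65998) = -3*(1 + 2*4)*(-65998) = -3*(1 + 8)*(-65998) = -3*9*(-65998) = -27*(-65998) = 1781946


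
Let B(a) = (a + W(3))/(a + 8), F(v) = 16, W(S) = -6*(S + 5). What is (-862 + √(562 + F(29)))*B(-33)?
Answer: -69822/25 + 1377*√2/25 ≈ -2715.0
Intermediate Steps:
W(S) = -30 - 6*S (W(S) = -6*(5 + S) = -30 - 6*S)
B(a) = (-48 + a)/(8 + a) (B(a) = (a + (-30 - 6*3))/(a + 8) = (a + (-30 - 18))/(8 + a) = (a - 48)/(8 + a) = (-48 + a)/(8 + a))
(-862 + √(562 + F(29)))*B(-33) = (-862 + √(562 + 16))*((-48 - 33)/(8 - 33)) = (-862 + √578)*(-81/(-25)) = (-862 + 17*√2)*(-1/25*(-81)) = (-862 + 17*√2)*(81/25) = -69822/25 + 1377*√2/25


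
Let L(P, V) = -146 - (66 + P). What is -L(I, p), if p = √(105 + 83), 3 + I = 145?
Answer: 354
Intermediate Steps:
I = 142 (I = -3 + 145 = 142)
p = 2*√47 (p = √188 = 2*√47 ≈ 13.711)
L(P, V) = -212 - P (L(P, V) = -146 + (-66 - P) = -212 - P)
-L(I, p) = -(-212 - 1*142) = -(-212 - 142) = -1*(-354) = 354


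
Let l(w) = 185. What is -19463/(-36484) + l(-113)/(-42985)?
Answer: 165973503/313652948 ≈ 0.52916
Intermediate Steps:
-19463/(-36484) + l(-113)/(-42985) = -19463/(-36484) + 185/(-42985) = -19463*(-1/36484) + 185*(-1/42985) = 19463/36484 - 37/8597 = 165973503/313652948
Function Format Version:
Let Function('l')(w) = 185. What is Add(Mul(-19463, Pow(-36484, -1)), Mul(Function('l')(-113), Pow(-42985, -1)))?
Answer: Rational(165973503, 313652948) ≈ 0.52916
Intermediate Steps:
Add(Mul(-19463, Pow(-36484, -1)), Mul(Function('l')(-113), Pow(-42985, -1))) = Add(Mul(-19463, Pow(-36484, -1)), Mul(185, Pow(-42985, -1))) = Add(Mul(-19463, Rational(-1, 36484)), Mul(185, Rational(-1, 42985))) = Add(Rational(19463, 36484), Rational(-37, 8597)) = Rational(165973503, 313652948)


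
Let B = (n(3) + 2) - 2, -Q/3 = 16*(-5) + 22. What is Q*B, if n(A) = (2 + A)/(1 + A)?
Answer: 435/2 ≈ 217.50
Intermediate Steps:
n(A) = (2 + A)/(1 + A)
Q = 174 (Q = -3*(16*(-5) + 22) = -3*(-80 + 22) = -3*(-58) = 174)
B = 5/4 (B = ((2 + 3)/(1 + 3) + 2) - 2 = (5/4 + 2) - 2 = 13/4 - 2 = 5/4 ≈ 1.2500)
Q*B = 174*(5/4) = 435/2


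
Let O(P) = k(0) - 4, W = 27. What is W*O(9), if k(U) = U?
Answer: -108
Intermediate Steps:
O(P) = -4 (O(P) = 0 - 4 = -4)
W*O(9) = 27*(-4) = -108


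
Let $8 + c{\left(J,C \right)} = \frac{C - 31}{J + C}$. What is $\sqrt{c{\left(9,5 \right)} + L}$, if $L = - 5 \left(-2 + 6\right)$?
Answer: $\frac{i \sqrt{1463}}{7} \approx 5.4642 i$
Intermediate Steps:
$c{\left(J,C \right)} = -8 + \frac{-31 + C}{C + J}$ ($c{\left(J,C \right)} = -8 + \frac{C - 31}{J + C} = -8 + \frac{-31 + C}{C + J}$)
$L = -20$ ($L = \left(-5\right) 4 = -20$)
$\sqrt{c{\left(9,5 \right)} + L} = \sqrt{\frac{-31 - 72 - 35}{5 + 9} - 20} = \sqrt{\frac{-31 - 72 - 35}{14} - 20} = \sqrt{\frac{1}{14} \left(-138\right) - 20} = \sqrt{- \frac{69}{7} - 20} = \sqrt{- \frac{209}{7}} = \frac{i \sqrt{1463}}{7}$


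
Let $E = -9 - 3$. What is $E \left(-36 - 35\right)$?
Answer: $852$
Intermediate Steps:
$E = -12$
$E \left(-36 - 35\right) = - 12 \left(-36 - 35\right) = \left(-12\right) \left(-71\right) = 852$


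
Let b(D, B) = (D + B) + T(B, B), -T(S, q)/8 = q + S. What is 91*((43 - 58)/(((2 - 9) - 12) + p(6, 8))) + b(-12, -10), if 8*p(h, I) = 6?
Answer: 15534/73 ≈ 212.79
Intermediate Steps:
T(S, q) = -8*S - 8*q (T(S, q) = -8*(q + S) = -8*(S + q) = -8*S - 8*q)
p(h, I) = ¾ (p(h, I) = (⅛)*6 = ¾)
b(D, B) = D - 15*B (b(D, B) = (D + B) + (-8*B - 8*B) = (B + D) - 16*B = D - 15*B)
91*((43 - 58)/(((2 - 9) - 12) + p(6, 8))) + b(-12, -10) = 91*((43 - 58)/(((2 - 9) - 12) + ¾)) + (-12 - 15*(-10)) = 91*(-15/((-7 - 12) + ¾)) + (-12 + 150) = 91*(-15/(-19 + ¾)) + 138 = 91*(-15/(-73/4)) + 138 = 91*(-15*(-4/73)) + 138 = 91*(60/73) + 138 = 5460/73 + 138 = 15534/73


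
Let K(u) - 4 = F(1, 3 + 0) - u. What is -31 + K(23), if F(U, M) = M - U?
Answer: -48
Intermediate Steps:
K(u) = 6 - u (K(u) = 4 + (((3 + 0) - 1*1) - u) = 4 + ((3 - 1) - u) = 4 + (2 - u) = 6 - u)
-31 + K(23) = -31 + (6 - 1*23) = -31 + (6 - 23) = -31 - 17 = -48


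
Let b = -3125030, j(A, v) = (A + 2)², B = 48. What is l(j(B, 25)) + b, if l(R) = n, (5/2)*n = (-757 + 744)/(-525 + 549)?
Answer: -187501813/60 ≈ -3.1250e+6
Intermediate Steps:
j(A, v) = (2 + A)²
n = -13/60 (n = 2*((-757 + 744)/(-525 + 549))/5 = 2*(-13/24)/5 = 2*(-13*1/24)/5 = (⅖)*(-13/24) = -13/60 ≈ -0.21667)
l(R) = -13/60
l(j(B, 25)) + b = -13/60 - 3125030 = -187501813/60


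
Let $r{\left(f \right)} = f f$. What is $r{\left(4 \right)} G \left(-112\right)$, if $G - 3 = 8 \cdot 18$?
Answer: $-263424$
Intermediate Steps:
$r{\left(f \right)} = f^{2}$
$G = 147$ ($G = 3 + 8 \cdot 18 = 3 + 144 = 147$)
$r{\left(4 \right)} G \left(-112\right) = 4^{2} \cdot 147 \left(-112\right) = 16 \cdot 147 \left(-112\right) = 2352 \left(-112\right) = -263424$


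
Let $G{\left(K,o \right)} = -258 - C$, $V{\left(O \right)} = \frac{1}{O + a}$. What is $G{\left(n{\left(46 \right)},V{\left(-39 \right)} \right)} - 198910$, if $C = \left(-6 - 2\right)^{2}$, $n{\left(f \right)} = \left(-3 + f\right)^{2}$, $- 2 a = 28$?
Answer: $-199232$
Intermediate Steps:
$a = -14$ ($a = \left(- \frac{1}{2}\right) 28 = -14$)
$V{\left(O \right)} = \frac{1}{-14 + O}$ ($V{\left(O \right)} = \frac{1}{O - 14} = \frac{1}{-14 + O}$)
$C = 64$ ($C = \left(-8\right)^{2} = 64$)
$G{\left(K,o \right)} = -322$ ($G{\left(K,o \right)} = -258 - 64 = -322$)
$G{\left(n{\left(46 \right)},V{\left(-39 \right)} \right)} - 198910 = -322 - 198910 = -199232$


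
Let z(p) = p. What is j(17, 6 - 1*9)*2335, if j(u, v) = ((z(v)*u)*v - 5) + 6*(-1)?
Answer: 331570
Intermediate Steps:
j(u, v) = -11 + u*v² (j(u, v) = ((v*u)*v - 5) + 6*(-1) = ((u*v)*v - 5) - 6 = (u*v² - 5) - 6 = (-5 + u*v²) - 6 = -11 + u*v²)
j(17, 6 - 1*9)*2335 = (-11 + 17*(6 - 1*9)²)*2335 = (-11 + 17*(6 - 9)²)*2335 = (-11 + 17*(-3)²)*2335 = (-11 + 17*9)*2335 = (-11 + 153)*2335 = 142*2335 = 331570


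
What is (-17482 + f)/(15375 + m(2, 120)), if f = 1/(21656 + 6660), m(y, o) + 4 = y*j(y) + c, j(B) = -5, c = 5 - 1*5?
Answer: -495020311/434962076 ≈ -1.1381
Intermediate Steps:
c = 0 (c = 5 - 5 = 0)
m(y, o) = -4 - 5*y (m(y, o) = -4 + (y*(-5) + 0) = -4 + (-5*y + 0) = -4 - 5*y)
f = 1/28316 ≈ 3.5316e-5
(-17482 + f)/(15375 + m(2, 120)) = (-17482 + 1/28316)/(15375 + (-4 - 5*2)) = -495020311/(28316*(15375 + (-4 - 10))) = -495020311/(28316*(15375 - 14)) = -495020311/28316/15361 = -495020311/28316*1/15361 = -495020311/434962076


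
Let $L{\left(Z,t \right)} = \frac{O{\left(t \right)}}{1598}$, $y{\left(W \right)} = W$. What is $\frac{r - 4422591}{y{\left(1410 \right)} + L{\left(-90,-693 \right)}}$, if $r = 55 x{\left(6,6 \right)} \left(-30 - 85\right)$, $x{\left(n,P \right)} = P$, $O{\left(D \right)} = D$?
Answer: $- \frac{2375981506}{750829} \approx -3164.5$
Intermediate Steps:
$r = -37950$ ($r = 55 \cdot 6 \left(-30 - 85\right) = 330 \left(-30 - 85\right) = 330 \left(-115\right) = -37950$)
$L{\left(Z,t \right)} = \frac{t}{1598}$
$\frac{r - 4422591}{y{\left(1410 \right)} + L{\left(-90,-693 \right)}} = \frac{-37950 - 4422591}{1410 + \frac{1}{1598} \left(-693\right)} = - \frac{4460541}{1410 - \frac{693}{1598}} = - \frac{4460541}{\frac{2252487}{1598}} = \left(-4460541\right) \frac{1598}{2252487} = - \frac{2375981506}{750829}$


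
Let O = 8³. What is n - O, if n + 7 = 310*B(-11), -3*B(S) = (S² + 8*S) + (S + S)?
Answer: -4967/3 ≈ -1655.7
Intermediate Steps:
B(S) = -10*S/3 - S²/3 (B(S) = -((S² + 8*S) + (S + S))/3 = -((S² + 8*S) + 2*S)/3 = -(S² + 10*S)/3 = -10*S/3 - S²/3)
O = 512
n = -3431/3 (n = -7 + 310*(-⅓*(-11)*(10 - 11)) = -7 + 310*(-⅓*(-11)*(-1)) = -7 + 310*(-11/3) = -7 - 3410/3 = -3431/3 ≈ -1143.7)
n - O = -3431/3 - 1*512 = -3431/3 - 512 = -4967/3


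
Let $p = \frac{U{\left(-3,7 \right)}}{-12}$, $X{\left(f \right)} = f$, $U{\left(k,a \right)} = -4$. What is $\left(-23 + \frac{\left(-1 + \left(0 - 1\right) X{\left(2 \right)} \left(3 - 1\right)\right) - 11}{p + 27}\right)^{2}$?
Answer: $\frac{935089}{1681} \approx 556.27$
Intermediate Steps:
$p = \frac{1}{3}$ ($p = - \frac{4}{-12} = \left(-4\right) \left(- \frac{1}{12}\right) = \frac{1}{3} \approx 0.33333$)
$\left(-23 + \frac{\left(-1 + \left(0 - 1\right) X{\left(2 \right)} \left(3 - 1\right)\right) - 11}{p + 27}\right)^{2} = \left(-23 + \frac{\left(-1 + \left(0 - 1\right) 2 \left(3 - 1\right)\right) - 11}{\frac{1}{3} + 27}\right)^{2} = \left(-23 + \frac{\left(-1 + \left(-1\right) 2 \left(3 - 1\right)\right) - 11}{\frac{82}{3}}\right)^{2} = \left(-23 + \left(\left(-1 - 4\right) - 11\right) \frac{3}{82}\right)^{2} = \left(-23 + \left(-5 - 11\right) \frac{3}{82}\right)^{2} = \left(-23 - \frac{24}{41}\right)^{2} = \left(- \frac{967}{41}\right)^{2} = \frac{935089}{1681}$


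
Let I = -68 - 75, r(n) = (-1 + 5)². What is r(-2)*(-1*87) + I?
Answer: -1535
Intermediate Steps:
r(n) = 16 (r(n) = 4² = 16)
I = -143
r(-2)*(-1*87) + I = 16*(-1*87) - 143 = 16*(-87) - 143 = -1392 - 143 = -1535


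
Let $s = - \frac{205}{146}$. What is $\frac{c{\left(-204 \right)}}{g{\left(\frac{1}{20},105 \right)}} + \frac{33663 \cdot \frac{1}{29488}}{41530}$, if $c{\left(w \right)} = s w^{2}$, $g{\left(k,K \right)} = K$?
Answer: $- \frac{348257251934847}{625789323040} \approx -556.51$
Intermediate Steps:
$s = - \frac{205}{146}$ ($s = \left(-205\right) \frac{1}{146} = - \frac{205}{146} \approx -1.4041$)
$c{\left(w \right)} = - \frac{205 w^{2}}{146}$
$\frac{c{\left(-204 \right)}}{g{\left(\frac{1}{20},105 \right)}} + \frac{33663 \cdot \frac{1}{29488}}{41530} = \frac{\left(- \frac{205}{146}\right) \left(-204\right)^{2}}{105} + \frac{33663 \cdot \frac{1}{29488}}{41530} = \left(- \frac{205}{146}\right) 41616 \cdot \frac{1}{105} + 33663 \cdot \frac{1}{29488} \cdot \frac{1}{41530} = \left(- \frac{4265640}{73}\right) \frac{1}{105} + \frac{33663}{29488} \cdot \frac{1}{41530} = - \frac{284376}{511} + \frac{33663}{1224636640} = - \frac{348257251934847}{625789323040}$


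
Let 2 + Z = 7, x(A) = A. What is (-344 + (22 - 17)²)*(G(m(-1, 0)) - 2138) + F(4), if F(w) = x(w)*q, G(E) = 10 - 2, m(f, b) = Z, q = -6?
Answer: 679446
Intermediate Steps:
Z = 5 (Z = -2 + 7 = 5)
m(f, b) = 5
G(E) = 8
F(w) = -6*w (F(w) = w*(-6) = -6*w)
(-344 + (22 - 17)²)*(G(m(-1, 0)) - 2138) + F(4) = (-344 + (22 - 17)²)*(8 - 2138) - 6*4 = (-344 + 5²)*(-2130) - 24 = (-344 + 25)*(-2130) - 24 = -319*(-2130) - 24 = 679470 - 24 = 679446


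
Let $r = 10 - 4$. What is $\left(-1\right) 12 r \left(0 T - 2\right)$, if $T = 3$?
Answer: $144$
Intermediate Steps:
$r = 6$
$\left(-1\right) 12 r \left(0 T - 2\right) = \left(-1\right) 12 \cdot 6 \left(0 \cdot 3 - 2\right) = \left(-12\right) 6 \left(0 - 2\right) = \left(-72\right) \left(-2\right) = 144$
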